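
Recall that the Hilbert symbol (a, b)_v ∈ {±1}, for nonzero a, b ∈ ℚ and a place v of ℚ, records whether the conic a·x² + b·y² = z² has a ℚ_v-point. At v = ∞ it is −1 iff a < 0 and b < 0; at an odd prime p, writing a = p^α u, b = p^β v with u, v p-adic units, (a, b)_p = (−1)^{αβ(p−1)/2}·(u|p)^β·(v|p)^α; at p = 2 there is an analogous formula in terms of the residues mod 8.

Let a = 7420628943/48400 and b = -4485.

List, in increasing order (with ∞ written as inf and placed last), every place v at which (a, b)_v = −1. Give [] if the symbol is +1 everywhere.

[2, 3, 5, 37]

Mod squares: a ≡ 11063, b ≡ -4485. Check v ∈ {∞, 2, 3, 5, 7, 11, 13, 23, 37}.
v=37: a=37^1·(≡28), b=37^0·(≡29) mod 37; (28|37)=+1, (29|37)=-1; (−1)^{1·0·18}·(+1)^0·(-1)^1 = -1.
v=2: v_2(a)=-4, v_2(b)=0; units ≡ 7, 3 (mod 8); ε·ε+αω+βω = 1·1+-4·1+0·0 ≡ 1  ⇒  (a,b)_2 = -1.
v=3: a=3^4·(≡2), b=3^1·(≡2) mod 3; (2|3)=-1, (2|3)=-1; (−1)^{4·1·1}·(-1)^1·(-1)^4 = -1.
v=23: a=23^1·(≡20), b=23^1·(≡12) mod 23; (20|23)=-1, (12|23)=+1; (−1)^{1·1·11}·(-1)^1·(+1)^1 = +1.
v=13: a=13^3·(≡11), b=13^1·(≡6) mod 13; (11|13)=-1, (6|13)=-1; (−1)^{3·1·6}·(-1)^1·(-1)^3 = +1.
v=11: a=11^-2·(≡6), b=11^0·(≡3) mod 11; (6|11)=-1, (3|11)=+1; (−1)^{-2·0·5}·(-1)^0·(+1)^-2 = +1.
v=5: a=5^-2·(≡3), b=5^1·(≡3) mod 5; (3|5)=-1, (3|5)=-1; (−1)^{-2·1·2}·(-1)^1·(-1)^-2 = -1.
v=∞: 11063 > 0 and -4485 < 0  ⇒  (a,b)_∞ = +1.
v=7: a=7^2·(≡6), b=7^0·(≡2) mod 7; (6|7)=-1, (2|7)=+1; (−1)^{2·0·3}·(-1)^0·(+1)^2 = +1.
|Ram(11063, -4485)| = 4, even; anisotropic at {2, 3, 5, 37}.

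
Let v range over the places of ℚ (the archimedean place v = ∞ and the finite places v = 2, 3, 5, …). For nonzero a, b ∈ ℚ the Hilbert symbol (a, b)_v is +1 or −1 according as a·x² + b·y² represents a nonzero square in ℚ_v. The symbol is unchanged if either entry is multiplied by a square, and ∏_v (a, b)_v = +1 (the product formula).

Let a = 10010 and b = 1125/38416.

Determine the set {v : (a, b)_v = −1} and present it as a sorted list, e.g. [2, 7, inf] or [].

(a, b) ≡ (10010, 5) mod (ℚ^×)²; places V = {2, 3, 5, 7, 11, 13, ∞}.
(a,b)_11: α=1, u≡8; β=0, v≡9 (mod 11); (8|11)=-1, (9|11)=+1; sign (−1)^0·-1^0·+1^1 = +1.
(a,b)_7: α=1, u≡2; β=-4, v≡6 (mod 7); (2|7)=+1, (6|7)=-1; sign (−1)^0·+1^-4·-1^1 = -1.
(a,b)_2: α=1, β=-4; u≡5, v≡5 (mod 8); ε(u)ε(v)=0·0, αω(v)=1·1, βω(u)=-4·1; sum ≡ 1  ⇒  -1.
(a,b)_5: α=1, u≡2; β=3, v≡4 (mod 5); (2|5)=-1, (4|5)=+1; sign (−1)^0·-1^3·+1^1 = -1.
(a,b)_13: α=1, u≡3; β=0, v≡7 (mod 13); (3|13)=+1, (7|13)=-1; sign (−1)^0·+1^0·-1^1 = -1.
(a,b)_∞: sgn(10010)=+, sgn(5)=+, so +1.
(a,b)_3: α=0, u≡2; β=2, v≡2 (mod 3); (2|3)=-1, (2|3)=-1; sign (−1)^0·-1^2·-1^0 = +1.
Ram(10010, 5) = {2, 5, 7, 13}; no ℚ_2-point on the conic.

[2, 5, 7, 13]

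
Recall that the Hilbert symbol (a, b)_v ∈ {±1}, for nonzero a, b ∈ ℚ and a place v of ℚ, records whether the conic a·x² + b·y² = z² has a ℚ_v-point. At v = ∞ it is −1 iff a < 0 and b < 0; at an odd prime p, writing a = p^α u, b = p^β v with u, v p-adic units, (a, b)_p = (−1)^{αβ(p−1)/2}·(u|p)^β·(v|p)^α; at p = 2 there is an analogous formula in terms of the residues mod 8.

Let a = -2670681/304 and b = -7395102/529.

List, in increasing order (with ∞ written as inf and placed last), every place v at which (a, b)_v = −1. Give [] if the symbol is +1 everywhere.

(a, b) ≡ (-22971, -4862) mod (ℚ^×)²; places V = {2, 3, 11, 13, 17, 19, 23, 31, 47, ∞}.
(a,b)_31: α=1, u≡21; β=0, v≡5 (mod 31); (21|31)=-1, (5|31)=+1; sign (−1)^0·-1^0·+1^1 = +1.
(a,b)_2: α=-4, β=1; u≡5, v≡1 (mod 8); ε(u)ε(v)=0·0, αω(v)=-4·0, βω(u)=1·1; sum ≡ 1  ⇒  -1.
(a,b)_3: α=1, u≡2; β=2, v≡1 (mod 3); (2|3)=-1, (1|3)=+1; sign (−1)^0·-1^2·+1^1 = +1.
(a,b)_13: α=1, u≡3; β=3, v≡3 (mod 13); (3|13)=+1, (3|13)=+1; sign (−1)^0·+1^3·+1^1 = +1.
(a,b)_11: α=0, u≡6; β=1, v≡5 (mod 11); (6|11)=-1, (5|11)=+1; sign (−1)^0·-1^1·+1^0 = -1.
(a,b)_19: α=-1, u≡1; β=0, v≡12 (mod 19); (1|19)=+1, (12|19)=-1; sign (−1)^0·+1^0·-1^-1 = -1.
(a,b)_17: α=0, u≡16; β=1, v≡12 (mod 17); (16|17)=+1, (12|17)=-1; sign (−1)^0·+1^1·-1^0 = +1.
(a,b)_47: α=2, u≡7; β=0, v≡29 (mod 47); (7|47)=+1, (29|47)=-1; sign (−1)^0·+1^0·-1^2 = +1.
(a,b)_23: α=0, u≡2; β=-2, v≡19 (mod 23); (2|23)=+1, (19|23)=-1; sign (−1)^0·+1^-2·-1^0 = +1.
(a,b)_∞: sgn(-22971)=−, sgn(-4862)=−, so -1.
(-22971, -4862 / ℚ) ramifies at {2, 11, 19, ∞}: a division algebra.

[2, 11, 19, inf]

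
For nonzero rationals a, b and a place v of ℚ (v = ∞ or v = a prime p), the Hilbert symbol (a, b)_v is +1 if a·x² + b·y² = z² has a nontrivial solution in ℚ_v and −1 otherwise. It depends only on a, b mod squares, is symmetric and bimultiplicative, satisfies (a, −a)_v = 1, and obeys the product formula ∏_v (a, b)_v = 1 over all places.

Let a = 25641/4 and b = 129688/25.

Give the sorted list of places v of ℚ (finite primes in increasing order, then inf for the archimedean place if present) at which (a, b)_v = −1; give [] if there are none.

[7, 13]

Mod squares: a ≡ 2849, b ≡ 32422. Check v ∈ {∞, 2, 3, 5, 7, 11, 13, 29, 37, 43}.
v=11: a=11^1·(≡8), b=11^0·(≡3) mod 11; (8|11)=-1, (3|11)=+1; (−1)^{1·0·5}·(-1)^0·(+1)^1 = +1.
v=2: v_2(a)=-2, v_2(b)=3; units ≡ 1, 3 (mod 8); ε·ε+αω+βω = 0·1+-2·1+3·0 ≡ 0  ⇒  (a,b)_2 = +1.
v=37: a=37^1·(≡16), b=37^0·(≡9) mod 37; (16|37)=+1, (9|37)=+1; (−1)^{1·0·18}·(+1)^0·(+1)^1 = +1.
v=7: a=7^1·(≡4), b=7^0·(≡5) mod 7; (4|7)=+1, (5|7)=-1; (−1)^{1·0·3}·(+1)^0·(-1)^1 = -1.
v=43: a=43^0·(≡14), b=43^1·(≡14) mod 43; (14|43)=+1, (14|43)=+1; (−1)^{0·1·21}·(+1)^1·(+1)^0 = +1.
v=13: a=13^0·(≡11), b=13^1·(≡8) mod 13; (11|13)=-1, (8|13)=-1; (−1)^{0·1·6}·(-1)^1·(-1)^0 = -1.
v=∞: 2849 > 0 and 32422 > 0  ⇒  (a,b)_∞ = +1.
v=5: a=5^0·(≡4), b=5^-2·(≡3) mod 5; (4|5)=+1, (3|5)=-1; (−1)^{0·-2·2}·(+1)^-2·(-1)^0 = +1.
v=29: a=29^0·(≡23), b=29^1·(≡13) mod 29; (23|29)=+1, (13|29)=+1; (−1)^{0·1·14}·(+1)^1·(+1)^0 = +1.
v=3: a=3^2·(≡2), b=3^0·(≡1) mod 3; (2|3)=-1, (1|3)=+1; (−1)^{2·0·1}·(-1)^0·(+1)^2 = +1.
Ram(2849, 32422) = {7, 13}; no ℚ_7-point on the conic.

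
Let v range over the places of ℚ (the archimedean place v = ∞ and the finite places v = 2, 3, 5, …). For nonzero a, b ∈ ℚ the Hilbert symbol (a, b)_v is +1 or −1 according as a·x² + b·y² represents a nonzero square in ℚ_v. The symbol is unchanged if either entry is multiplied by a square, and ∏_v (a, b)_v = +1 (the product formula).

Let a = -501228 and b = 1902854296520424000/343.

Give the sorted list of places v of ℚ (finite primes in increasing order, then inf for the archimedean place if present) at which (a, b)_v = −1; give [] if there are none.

(a, b) ≡ (-1547, 8299655) mod (ℚ^×)²; places V = {2, 3, 5, 7, 13, 17, 23, 29, 37, ∞}.
(a,b)_2: α=2, β=6; u≡5, v≡7 (mod 8); ε(u)ε(v)=0·1, αω(v)=2·0, βω(u)=6·1; sum ≡ 0  ⇒  +1.
(a,b)_∞: sgn(-1547)=−, sgn(8299655)=+, so +1.
(a,b)_5: α=0, u≡2; β=3, v≡4 (mod 5); (2|5)=-1, (4|5)=+1; sign (−1)^0·-1^3·+1^0 = -1.
(a,b)_37: α=0, u≡11; β=1, v≡36 (mod 37); (11|37)=+1, (36|37)=+1; sign (−1)^0·+1^1·+1^0 = +1.
(a,b)_29: α=0, u≡8; β=1, v≡16 (mod 29); (8|29)=-1, (16|29)=+1; sign (−1)^0·-1^1·+1^0 = -1.
(a,b)_23: α=0, u≡11; β=2, v≡8 (mod 23); (11|23)=-1, (8|23)=+1; sign (−1)^0·-1^2·+1^0 = +1.
(a,b)_13: α=1, u≡2; β=1, v≡5 (mod 13); (2|13)=-1, (5|13)=-1; sign (−1)^0·-1^1·-1^1 = +1.
(a,b)_3: α=4, u≡1; β=8, v≡2 (mod 3); (1|3)=+1, (2|3)=-1; sign (−1)^0·+1^8·-1^4 = +1.
(a,b)_17: α=1, u≡11; β=3, v≡8 (mod 17); (11|17)=-1, (8|17)=+1; sign (−1)^0·-1^3·+1^1 = -1.
(a,b)_7: α=1, u≡6; β=-3, v≡5 (mod 7); (6|7)=-1, (5|7)=-1; sign (−1)^1·-1^-3·-1^1 = -1.
(-1547, 8299655 / ℚ) ramifies at {5, 7, 17, 29}: a division algebra.

[5, 7, 17, 29]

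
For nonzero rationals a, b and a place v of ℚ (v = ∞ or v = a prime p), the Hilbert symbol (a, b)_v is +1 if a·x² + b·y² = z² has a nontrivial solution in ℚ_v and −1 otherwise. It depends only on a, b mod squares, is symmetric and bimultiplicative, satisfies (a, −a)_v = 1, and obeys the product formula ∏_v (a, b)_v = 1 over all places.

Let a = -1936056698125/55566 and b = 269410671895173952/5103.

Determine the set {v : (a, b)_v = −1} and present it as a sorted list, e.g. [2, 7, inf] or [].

[2, 7, 31, 43]

(a, b) ≡ (-81158, 9331) mod (ℚ^×)²; places V = {2, 3, 5, 7, 11, 13, 17, 31, 43, ∞}.
(a,b)_5: α=4, u≡3; β=0, v≡4 (mod 5); (3|5)=-1, (4|5)=+1; sign (−1)^0·-1^0·+1^4 = +1.
(a,b)_17: α=3, u≡12; β=4, v≡16 (mod 17); (12|17)=-1, (16|17)=+1; sign (−1)^0·-1^4·+1^3 = +1.
(a,b)_13: α=0, u≡12; β=2, v≡9 (mod 13); (12|13)=+1, (9|13)=+1; sign (−1)^0·+1^2·+1^0 = +1.
(a,b)_31: α=1, u≡26; β=1, v≡11 (mod 31); (26|31)=-1, (11|31)=-1; sign (−1)^1·-1^1·-1^1 = -1.
(a,b)_∞: sgn(-81158)=−, sgn(9331)=+, so +1.
(a,b)_2: α=-1, β=6; u≡5, v≡3 (mod 8); ε(u)ε(v)=0·1, αω(v)=-1·1, βω(u)=6·1; sum ≡ 1  ⇒  -1.
(a,b)_43: α=2, u≡20; β=3, v≡30 (mod 43); (20|43)=-1, (30|43)=-1; sign (−1)^0·-1^3·-1^2 = -1.
(a,b)_3: α=-4, u≡1; β=-6, v≡1 (mod 3); (1|3)=+1, (1|3)=+1; sign (−1)^0·+1^-6·+1^-4 = +1.
(a,b)_11: α=1, u≡1; β=2, v≡1 (mod 11); (1|11)=+1, (1|11)=+1; sign (−1)^0·+1^2·+1^1 = +1.
(a,b)_7: α=-3, u≡3; β=-1, v≡3 (mod 7); (3|7)=-1, (3|7)=-1; sign (−1)^1·-1^-1·-1^-3 = -1.
|Ram(-81158, 9331)| = 4, even; anisotropic at {2, 7, 31, 43}.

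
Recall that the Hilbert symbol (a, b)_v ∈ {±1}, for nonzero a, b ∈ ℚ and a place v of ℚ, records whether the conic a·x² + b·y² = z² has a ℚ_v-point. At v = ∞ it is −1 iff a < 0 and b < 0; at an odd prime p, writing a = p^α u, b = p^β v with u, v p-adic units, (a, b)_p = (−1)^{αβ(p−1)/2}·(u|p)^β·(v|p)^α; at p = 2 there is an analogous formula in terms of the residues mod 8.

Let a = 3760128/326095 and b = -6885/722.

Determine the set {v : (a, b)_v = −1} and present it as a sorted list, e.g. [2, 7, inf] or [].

[5, 11]

(a, b) ≡ (5610, -170) mod (ℚ^×)²; places V = {2, 3, 5, 7, 11, 17, 19, ∞}.
(a,b)_∞: sgn(5610)=+, sgn(-170)=−, so +1.
(a,b)_5: α=-1, u≡2; β=1, v≡4 (mod 5); (2|5)=-1, (4|5)=+1; sign (−1)^0·-1^1·+1^-1 = -1.
(a,b)_19: α=0, u≡5; β=-2, v≡6 (mod 19); (5|19)=+1, (6|19)=+1; sign (−1)^0·+1^-2·+1^0 = +1.
(a,b)_17: α=1, u≡14; β=1, v≡11 (mod 17); (14|17)=-1, (11|17)=-1; sign (−1)^0·-1^1·-1^1 = +1.
(a,b)_11: α=-3, u≡3; β=0, v≡8 (mod 11); (3|11)=+1, (8|11)=-1; sign (−1)^0·+1^0·-1^-3 = -1.
(a,b)_7: α=-2, u≡3; β=0, v≡3 (mod 7); (3|7)=-1, (3|7)=-1; sign (−1)^0·-1^0·-1^-2 = +1.
(a,b)_3: α=3, u≡1; β=4, v≡1 (mod 3); (1|3)=+1, (1|3)=+1; sign (−1)^0·+1^4·+1^3 = +1.
(a,b)_2: α=13, β=-1; u≡5, v≡3 (mod 8); ε(u)ε(v)=0·1, αω(v)=13·1, βω(u)=-1·1; sum ≡ 0  ⇒  +1.
Ram(5610, -170) = {5, 11}; no ℚ_5-point on the conic.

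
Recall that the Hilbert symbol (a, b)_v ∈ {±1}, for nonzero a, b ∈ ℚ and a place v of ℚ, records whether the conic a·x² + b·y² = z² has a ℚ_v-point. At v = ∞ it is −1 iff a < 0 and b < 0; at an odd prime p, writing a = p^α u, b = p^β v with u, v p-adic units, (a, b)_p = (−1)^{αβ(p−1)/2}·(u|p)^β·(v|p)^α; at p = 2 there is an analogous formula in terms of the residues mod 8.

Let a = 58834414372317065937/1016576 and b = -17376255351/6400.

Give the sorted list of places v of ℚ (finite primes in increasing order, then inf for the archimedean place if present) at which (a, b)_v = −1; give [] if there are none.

Mod squares: a ≡ 1900283, b ≡ -7511. Check v ∈ {∞, 2, 3, 5, 7, 11, 13, 19, 23, 29, 37}.
v=13: a=13^2·(≡2), b=13^4·(≡12) mod 13; (2|13)=-1, (12|13)=+1; (−1)^{2·4·6}·(-1)^4·(+1)^2 = +1.
v=11: a=11^-1·(≡3), b=11^0·(≡2) mod 11; (3|11)=+1, (2|11)=-1; (−1)^{-1·0·5}·(+1)^0·(-1)^-1 = -1.
v=7: a=7^5·(≡2), b=7^1·(≡3) mod 7; (2|7)=+1, (3|7)=-1; (−1)^{5·1·3}·(+1)^1·(-1)^5 = +1.
v=∞: 1900283 > 0 and -7511 < 0  ⇒  (a,b)_∞ = +1.
v=3: a=3^6·(≡2), b=3^4·(≡1) mod 3; (2|3)=-1, (1|3)=+1; (−1)^{6·4·1}·(-1)^4·(+1)^6 = +1.
v=37: a=37^3·(≡33), b=37^1·(≡29) mod 37; (33|37)=+1, (29|37)=-1; (−1)^{3·1·18}·(+1)^1·(-1)^3 = -1.
v=2: v_2(a)=-8, v_2(b)=-8; units ≡ 3, 1 (mod 8); ε·ε+αω+βω = 1·0+-8·0+-8·1 ≡ 0  ⇒  (a,b)_2 = +1.
v=29: a=29^3·(≡23), b=29^1·(≡14) mod 29; (23|29)=+1, (14|29)=-1; (−1)^{3·1·14}·(+1)^1·(-1)^3 = -1.
v=5: a=5^0·(≡2), b=5^-2·(≡4) mod 5; (2|5)=-1, (4|5)=+1; (−1)^{0·-2·2}·(-1)^-2·(+1)^0 = +1.
v=23: a=23^1·(≡15), b=23^0·(≡15) mod 23; (15|23)=-1, (15|23)=-1; (−1)^{1·0·11}·(-1)^0·(-1)^1 = -1.
v=19: a=19^-2·(≡5), b=19^0·(≡2) mod 19; (5|19)=+1, (2|19)=-1; (−1)^{-2·0·9}·(+1)^0·(-1)^-2 = +1.
|Ram(1900283, -7511)| = 4, even; anisotropic at {11, 23, 29, 37}.

[11, 23, 29, 37]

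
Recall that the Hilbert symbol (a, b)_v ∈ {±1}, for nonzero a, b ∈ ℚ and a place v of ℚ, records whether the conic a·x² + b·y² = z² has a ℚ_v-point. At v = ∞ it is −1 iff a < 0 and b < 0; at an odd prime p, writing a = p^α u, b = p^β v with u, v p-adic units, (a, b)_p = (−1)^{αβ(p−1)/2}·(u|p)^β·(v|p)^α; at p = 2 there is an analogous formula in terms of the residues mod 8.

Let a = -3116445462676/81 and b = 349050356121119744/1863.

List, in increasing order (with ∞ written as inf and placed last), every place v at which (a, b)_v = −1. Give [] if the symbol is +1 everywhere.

Mod squares: a ≡ -2245789, b ≡ 2622563293. Check v ∈ {∞, 2, 3, 7, 13, 17, 19, 23, 29, 31, 37, 47}.
v=47: a=47^0·(≡17), b=47^1·(≡33) mod 47; (17|47)=+1, (33|47)=-1; (−1)^{0·1·23}·(+1)^1·(-1)^0 = +1.
v=31: a=31^2·(≡22), b=31^0·(≡10) mod 31; (22|31)=-1, (10|31)=+1; (−1)^{2·0·15}·(-1)^0·(+1)^2 = +1.
v=17: a=17^0·(≡8), b=17^1·(≡2) mod 17; (8|17)=+1, (2|17)=+1; (−1)^{0·1·8}·(+1)^1·(+1)^0 = +1.
v=∞: -2245789 < 0 and 2622563293 > 0  ⇒  (a,b)_∞ = +1.
v=29: a=29^1·(≡14), b=29^1·(≡23) mod 29; (14|29)=-1, (23|29)=+1; (−1)^{1·1·14}·(-1)^1·(+1)^1 = -1.
v=7: a=7^1·(≡4), b=7^3·(≡3) mod 7; (4|7)=+1, (3|7)=-1; (−1)^{1·3·3}·(+1)^3·(-1)^1 = +1.
v=19: a=19^2·(≡17), b=19^3·(≡17) mod 19; (17|19)=+1, (17|19)=+1; (−1)^{2·3·9}·(+1)^3·(+1)^2 = +1.
v=23: a=23^1·(≡14), b=23^-1·(≡1) mod 23; (14|23)=-1, (1|23)=+1; (−1)^{1·-1·11}·(-1)^-1·(+1)^1 = +1.
v=2: v_2(a)=2, v_2(b)=10; units ≡ 3, 5 (mod 8); ε·ε+αω+βω = 1·0+2·1+10·1 ≡ 0  ⇒  (a,b)_2 = +1.
v=13: a=13^1·(≡3), b=13^2·(≡1) mod 13; (3|13)=+1, (1|13)=+1; (−1)^{1·2·6}·(+1)^2·(+1)^1 = +1.
v=37: a=37^1·(≡13), b=37^1·(≡21) mod 37; (13|37)=-1, (21|37)=+1; (−1)^{1·1·18}·(-1)^1·(+1)^1 = -1.
v=3: a=3^-4·(≡2), b=3^-4·(≡1) mod 3; (2|3)=-1, (1|3)=+1; (−1)^{-4·-4·1}·(-1)^-4·(+1)^-4 = +1.
Ram(-2245789, 2622563293) = {29, 37}; no ℚ_29-point on the conic.

[29, 37]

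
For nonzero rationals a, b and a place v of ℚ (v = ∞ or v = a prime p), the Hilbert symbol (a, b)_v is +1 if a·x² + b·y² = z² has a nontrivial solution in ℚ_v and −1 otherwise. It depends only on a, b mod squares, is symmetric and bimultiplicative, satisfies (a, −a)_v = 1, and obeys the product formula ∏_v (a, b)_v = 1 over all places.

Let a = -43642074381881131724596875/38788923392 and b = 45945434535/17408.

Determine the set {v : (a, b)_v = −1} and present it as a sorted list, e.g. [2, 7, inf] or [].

Mod squares: a ≡ -2310, b ≡ 440895. Check v ∈ {∞, 2, 3, 5, 7, 11, 13, 17, 19}.
v=19: a=19^2·(≡18), b=19^1·(≡4) mod 19; (18|19)=-1, (4|19)=+1; (−1)^{2·1·9}·(-1)^1·(+1)^2 = -1.
v=11: a=11^15·(≡2), b=11^6·(≡5) mod 11; (2|11)=-1, (5|11)=+1; (−1)^{15·6·5}·(-1)^6·(+1)^15 = +1.
v=5: a=5^5·(≡2), b=5^1·(≡4) mod 5; (2|5)=-1, (4|5)=+1; (−1)^{5·1·2}·(-1)^1·(+1)^5 = -1.
v=∞: -2310 < 0 and 440895 > 0  ⇒  (a,b)_∞ = +1.
v=7: a=7^3·(≡6), b=7^1·(≡5) mod 7; (6|7)=-1, (5|7)=-1; (−1)^{3·1·3}·(-1)^1·(-1)^3 = -1.
v=3: a=3^3·(≡1), b=3^1·(≡1) mod 3; (1|3)=+1, (1|3)=+1; (−1)^{3·1·1}·(+1)^1·(+1)^3 = -1.
v=13: a=13^0·(≡1), b=13^1·(≡7) mod 13; (1|13)=+1, (7|13)=-1; (−1)^{0·1·6}·(+1)^1·(-1)^0 = +1.
v=2: v_2(a)=-27, v_2(b)=-10; units ≡ 5, 7 (mod 8); ε·ε+αω+βω = 0·1+-27·0+-10·1 ≡ 0  ⇒  (a,b)_2 = +1.
v=17: a=17^-2·(≡1), b=17^-1·(≡3) mod 17; (1|17)=+1, (3|17)=-1; (−1)^{-2·-1·8}·(+1)^-1·(-1)^-2 = +1.
Ram(-2310, 440895) = {3, 5, 7, 19}; no ℚ_3-point on the conic.

[3, 5, 7, 19]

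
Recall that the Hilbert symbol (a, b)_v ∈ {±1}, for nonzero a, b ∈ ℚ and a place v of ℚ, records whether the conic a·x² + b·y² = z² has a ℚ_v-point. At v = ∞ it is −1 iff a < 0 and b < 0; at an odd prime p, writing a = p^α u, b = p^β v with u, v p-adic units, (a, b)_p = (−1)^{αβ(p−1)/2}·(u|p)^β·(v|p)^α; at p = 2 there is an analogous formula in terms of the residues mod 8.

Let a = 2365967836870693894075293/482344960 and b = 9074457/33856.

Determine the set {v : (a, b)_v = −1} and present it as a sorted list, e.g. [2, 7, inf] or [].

[5, 23]

Mod squares: a ≡ 15295, b ≡ 57. Check v ∈ {∞, 2, 3, 5, 7, 17, 19, 23, 37}.
v=5: a=5^-1·(≡4), b=5^0·(≡2) mod 5; (4|5)=+1, (2|5)=-1; (−1)^{-1·0·2}·(+1)^0·(-1)^-1 = -1.
v=37: a=37^2·(≡8), b=37^0·(≡22) mod 37; (8|37)=-1, (22|37)=-1; (−1)^{2·0·18}·(-1)^0·(-1)^2 = +1.
v=19: a=19^3·(≡11), b=19^3·(≡13) mod 19; (11|19)=+1, (13|19)=-1; (−1)^{3·3·9}·(+1)^3·(-1)^3 = +1.
v=23: a=23^-1·(≡5), b=23^-2·(≡11) mod 23; (5|23)=-1, (11|23)=-1; (−1)^{-1·-2·11}·(-1)^-2·(-1)^-1 = -1.
v=3: a=3^26·(≡1), b=3^3·(≡1) mod 3; (1|3)=+1, (1|3)=+1; (−1)^{26·3·1}·(+1)^3·(+1)^26 = +1.
v=2: v_2(a)=-22, v_2(b)=-6; units ≡ 7, 1 (mod 8); ε·ε+αω+βω = 1·0+-22·0+-6·0 ≡ 0  ⇒  (a,b)_2 = +1.
v=∞: 15295 > 0 and 57 > 0  ⇒  (a,b)_∞ = +1.
v=7: a=7^3·(≡2), b=7^2·(≡2) mod 7; (2|7)=+1, (2|7)=+1; (−1)^{3·2·3}·(+1)^2·(+1)^3 = +1.
v=17: a=17^2·(≡6), b=17^0·(≡3) mod 17; (6|17)=-1, (3|17)=-1; (−1)^{2·0·8}·(-1)^0·(-1)^2 = +1.
|Ram(15295, 57)| = 2, even; anisotropic at {5, 23}.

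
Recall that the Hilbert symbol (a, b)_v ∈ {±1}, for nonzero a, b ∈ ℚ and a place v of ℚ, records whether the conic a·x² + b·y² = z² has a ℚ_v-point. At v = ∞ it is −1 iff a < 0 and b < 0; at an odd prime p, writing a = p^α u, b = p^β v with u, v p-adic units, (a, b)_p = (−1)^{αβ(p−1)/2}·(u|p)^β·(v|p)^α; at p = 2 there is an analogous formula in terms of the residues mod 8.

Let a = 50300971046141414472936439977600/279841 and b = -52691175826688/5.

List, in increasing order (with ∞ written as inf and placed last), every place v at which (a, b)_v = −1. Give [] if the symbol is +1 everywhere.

Mod squares: a ≡ 444106, b ≡ -31465. Check v ∈ {∞, 2, 3, 5, 7, 11, 13, 19, 23, 29, 31, 43}.
v=23: a=23^-4·(≡15), b=23^0·(≡19) mod 23; (15|23)=-1, (19|23)=-1; (−1)^{-4·0·11}·(-1)^0·(-1)^-4 = +1.
v=7: a=7^4·(≡5), b=7^3·(≡3) mod 7; (5|7)=-1, (3|7)=-1; (−1)^{4·3·3}·(-1)^3·(-1)^4 = -1.
v=31: a=31^3·(≡19), b=31^1·(≡18) mod 31; (19|31)=+1, (18|31)=+1; (−1)^{3·1·15}·(+1)^1·(+1)^3 = -1.
v=43: a=43^0·(≡19), b=43^2·(≡10) mod 43; (19|43)=-1, (10|43)=+1; (−1)^{0·2·21}·(-1)^2·(+1)^0 = +1.
v=3: a=3^4·(≡1), b=3^0·(≡2) mod 3; (1|3)=+1, (2|3)=-1; (−1)^{4·0·1}·(+1)^0·(-1)^4 = +1.
v=11: a=11^2·(≡5), b=11^0·(≡6) mod 11; (5|11)=+1, (6|11)=-1; (−1)^{2·0·5}·(+1)^0·(-1)^2 = +1.
v=19: a=19^5·(≡1), b=19^2·(≡15) mod 19; (1|19)=+1, (15|19)=-1; (−1)^{5·2·9}·(+1)^2·(-1)^5 = -1.
v=5: a=5^2·(≡4), b=5^-1·(≡2) mod 5; (4|5)=+1, (2|5)=-1; (−1)^{2·-1·2}·(+1)^-1·(-1)^2 = +1.
v=29: a=29^3·(≡8), b=29^1·(≡11) mod 29; (8|29)=-1, (11|29)=-1; (−1)^{3·1·14}·(-1)^1·(-1)^3 = +1.
v=∞: 444106 > 0 and -31465 < 0  ⇒  (a,b)_∞ = +1.
v=13: a=13^5·(≡8), b=13^0·(≡6) mod 13; (8|13)=-1, (6|13)=-1; (−1)^{5·0·6}·(-1)^0·(-1)^5 = -1.
v=2: v_2(a)=7, v_2(b)=8; units ≡ 5, 7 (mod 8); ε·ε+αω+βω = 0·1+7·0+8·1 ≡ 0  ⇒  (a,b)_2 = +1.
(444106, -31465 / ℚ) ramifies at {7, 13, 19, 31}: a division algebra.

[7, 13, 19, 31]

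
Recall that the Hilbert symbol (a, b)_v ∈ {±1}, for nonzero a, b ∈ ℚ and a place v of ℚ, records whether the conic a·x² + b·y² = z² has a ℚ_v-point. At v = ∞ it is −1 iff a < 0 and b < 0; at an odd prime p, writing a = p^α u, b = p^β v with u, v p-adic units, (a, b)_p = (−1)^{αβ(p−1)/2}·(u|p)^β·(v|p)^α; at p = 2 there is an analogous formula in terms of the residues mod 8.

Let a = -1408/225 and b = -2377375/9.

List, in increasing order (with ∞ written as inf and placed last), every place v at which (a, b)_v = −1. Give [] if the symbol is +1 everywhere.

(a, b) ≡ (-22, -95095) mod (ℚ^×)²; places V = {2, 3, 5, 7, 11, 13, 19, ∞}.
(a,b)_19: α=0, u≡7; β=1, v≡1 (mod 19); (7|19)=+1, (1|19)=+1; sign (−1)^0·+1^1·+1^0 = +1.
(a,b)_5: α=-2, u≡3; β=3, v≡4 (mod 5); (3|5)=-1, (4|5)=+1; sign (−1)^0·-1^3·+1^-2 = -1.
(a,b)_3: α=-2, u≡2; β=-2, v≡2 (mod 3); (2|3)=-1, (2|3)=-1; sign (−1)^0·-1^-2·-1^-2 = +1.
(a,b)_2: α=7, β=0; u≡5, v≡1 (mod 8); ε(u)ε(v)=0·0, αω(v)=7·0, βω(u)=0·1; sum ≡ 0  ⇒  +1.
(a,b)_13: α=0, u≡12; β=1, v≡1 (mod 13); (12|13)=+1, (1|13)=+1; sign (−1)^0·+1^1·+1^0 = +1.
(a,b)_11: α=1, u≡3; β=1, v≡4 (mod 11); (3|11)=+1, (4|11)=+1; sign (−1)^1·+1^1·+1^1 = -1.
(a,b)_∞: sgn(-22)=−, sgn(-95095)=−, so -1.
(a,b)_7: α=0, u≡6; β=1, v≡4 (mod 7); (6|7)=-1, (4|7)=+1; sign (−1)^0·-1^1·+1^0 = -1.
|Ram(-22, -95095)| = 4, even; anisotropic at {5, 7, 11, ∞}.

[5, 7, 11, inf]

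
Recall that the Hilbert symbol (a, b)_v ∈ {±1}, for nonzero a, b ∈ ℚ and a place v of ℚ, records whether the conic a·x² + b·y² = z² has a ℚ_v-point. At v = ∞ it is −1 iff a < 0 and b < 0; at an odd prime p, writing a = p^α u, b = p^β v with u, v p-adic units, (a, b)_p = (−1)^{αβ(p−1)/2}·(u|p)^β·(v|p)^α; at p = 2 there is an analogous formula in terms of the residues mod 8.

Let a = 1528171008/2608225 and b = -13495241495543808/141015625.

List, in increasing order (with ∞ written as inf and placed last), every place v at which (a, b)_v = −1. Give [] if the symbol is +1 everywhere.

(a, b) ≡ (42, -462) mod (ℚ^×)²; places V = {2, 3, 5, 7, 11, 13, 17, 19, 29, ∞}.
(a,b)_13: α=2, u≡1; β=2, v≡7 (mod 13); (1|13)=+1, (7|13)=-1; sign (−1)^0·+1^2·-1^2 = +1.
(a,b)_17: α=-2, u≡15; β=0, v≡3 (mod 17); (15|17)=+1, (3|17)=-1; sign (−1)^0·+1^0·-1^-2 = +1.
(a,b)_11: α=0, u≡3; β=1, v≡10 (mod 11); (3|11)=+1, (10|11)=-1; sign (−1)^0·+1^1·-1^0 = +1.
(a,b)_2: α=9, β=23; u≡5, v≡1 (mod 8); ε(u)ε(v)=0·0, αω(v)=9·0, βω(u)=23·1; sum ≡ 1  ⇒  -1.
(a,b)_5: α=-2, u≡2; β=-8, v≡2 (mod 5); (2|5)=-1, (2|5)=-1; sign (−1)^0·-1^-8·-1^-2 = +1.
(a,b)_∞: sgn(42)=+, sgn(-462)=−, so +1.
(a,b)_7: α=1, u≡6; β=3, v≡4 (mod 7); (6|7)=-1, (4|7)=+1; sign (−1)^1·-1^3·+1^1 = +1.
(a,b)_29: α=2, u≡28; β=2, v≡2 (mod 29); (28|29)=+1, (2|29)=-1; sign (−1)^0·+1^2·-1^2 = +1.
(a,b)_19: α=-2, u≡4; β=-2, v≡18 (mod 19); (4|19)=+1, (18|19)=-1; sign (−1)^0·+1^-2·-1^-2 = +1.
(a,b)_3: α=1, u≡2; β=1, v≡2 (mod 3); (2|3)=-1, (2|3)=-1; sign (−1)^1·-1^1·-1^1 = -1.
(42, -462 / ℚ) ramifies at {2, 3}: a division algebra.

[2, 3]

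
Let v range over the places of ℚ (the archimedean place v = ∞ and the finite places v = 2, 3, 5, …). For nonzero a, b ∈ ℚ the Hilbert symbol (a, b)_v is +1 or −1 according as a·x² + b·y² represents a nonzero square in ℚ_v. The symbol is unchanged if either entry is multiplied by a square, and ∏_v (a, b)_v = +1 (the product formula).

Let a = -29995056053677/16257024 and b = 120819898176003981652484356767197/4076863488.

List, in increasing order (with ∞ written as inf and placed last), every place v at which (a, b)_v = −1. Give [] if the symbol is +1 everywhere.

[2, 3, 17, 19, 23, 29]

(a, b) ≡ (-1621477, 98798271) mod (ℚ^×)²; places V = {2, 3, 7, 11, 13, 17, 19, 23, 29, 31, ∞}.
(a,b)_13: α=1, u≡6; β=3, v≡7 (mod 13); (6|13)=-1, (7|13)=-1; sign (−1)^0·-1^3·-1^1 = +1.
(a,b)_23: α=3, u≡11; β=7, v≡5 (mod 23); (11|23)=-1, (5|23)=-1; sign (−1)^1·-1^7·-1^3 = -1.
(a,b)_17: α=3, u≡14; β=3, v≡13 (mod 17); (14|17)=-1, (13|17)=+1; sign (−1)^0·-1^3·+1^3 = -1.
(a,b)_19: α=0, u≡18; β=1, v≡10 (mod 19); (18|19)=-1, (10|19)=-1; sign (−1)^0·-1^1·-1^0 = -1.
(a,b)_∞: sgn(-1621477)=−, sgn(98798271)=+, so +1.
(a,b)_31: α=0, u≡20; β=1, v≡11 (mod 31); (20|31)=+1, (11|31)=-1; sign (−1)^0·+1^1·-1^0 = +1.
(a,b)_2: α=-12, β=-24; u≡3, v≡7 (mod 8); ε(u)ε(v)=1·1, αω(v)=-12·0, βω(u)=-24·1; sum ≡ 1  ⇒  -1.
(a,b)_29: α=1, u≡6; β=4, v≡8 (mod 29); (6|29)=+1, (8|29)=-1; sign (−1)^0·+1^4·-1^1 = -1.
(a,b)_7: α=-2, u≡5; β=2, v≡5 (mod 7); (5|7)=-1, (5|7)=-1; sign (−1)^0·-1^2·-1^-2 = +1.
(a,b)_3: α=-4, u≡2; β=-5, v≡2 (mod 3); (2|3)=-1, (2|3)=-1; sign (−1)^0·-1^-5·-1^-4 = -1.
(a,b)_11: α=3, u≡4; β=5, v≡7 (mod 11); (4|11)=+1, (7|11)=-1; sign (−1)^1·+1^5·-1^3 = +1.
(-1621477, 98798271 / ℚ) ramifies at {2, 3, 17, 19, 23, 29}: a division algebra.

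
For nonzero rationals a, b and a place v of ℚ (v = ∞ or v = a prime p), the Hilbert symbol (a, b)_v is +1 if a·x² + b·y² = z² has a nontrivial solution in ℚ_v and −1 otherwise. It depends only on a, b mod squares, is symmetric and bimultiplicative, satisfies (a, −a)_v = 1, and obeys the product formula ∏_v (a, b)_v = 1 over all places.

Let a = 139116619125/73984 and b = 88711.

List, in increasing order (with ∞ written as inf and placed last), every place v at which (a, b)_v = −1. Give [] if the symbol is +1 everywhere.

Mod squares: a ≡ 63085, b ≡ 88711. Check v ∈ {∞, 2, 3, 5, 7, 11, 17, 19, 23, 29, 31, 37}.
v=2: v_2(a)=-8, v_2(b)=0; units ≡ 5, 7 (mod 8); ε·ε+αω+βω = 0·1+-8·0+0·1 ≡ 0  ⇒  (a,b)_2 = +1.
v=37: a=37^1·(≡30), b=37^0·(≡22) mod 37; (30|37)=+1, (22|37)=-1; (−1)^{1·0·18}·(+1)^0·(-1)^1 = -1.
v=7: a=7^0·(≡1), b=7^1·(≡3) mod 7; (1|7)=+1, (3|7)=-1; (−1)^{0·1·3}·(+1)^1·(-1)^0 = +1.
v=31: a=31^1·(≡10), b=31^0·(≡20) mod 31; (10|31)=+1, (20|31)=+1; (−1)^{1·0·15}·(+1)^0·(+1)^1 = +1.
v=∞: 63085 > 0 and 88711 > 0  ⇒  (a,b)_∞ = +1.
v=11: a=11^3·(≡4), b=11^0·(≡7) mod 11; (4|11)=+1, (7|11)=-1; (−1)^{3·0·5}·(+1)^0·(-1)^3 = -1.
v=29: a=29^0·(≡14), b=29^1·(≡14) mod 29; (14|29)=-1, (14|29)=-1; (−1)^{0·1·14}·(-1)^1·(-1)^0 = -1.
v=5: a=5^3·(≡2), b=5^0·(≡1) mod 5; (2|5)=-1, (1|5)=+1; (−1)^{3·0·2}·(-1)^0·(+1)^3 = +1.
v=19: a=19^0·(≡6), b=19^1·(≡14) mod 19; (6|19)=+1, (14|19)=-1; (−1)^{0·1·9}·(+1)^1·(-1)^0 = +1.
v=23: a=23^0·(≡21), b=23^1·(≡16) mod 23; (21|23)=-1, (16|23)=+1; (−1)^{0·1·11}·(-1)^1·(+1)^0 = -1.
v=3: a=3^6·(≡1), b=3^0·(≡1) mod 3; (1|3)=+1, (1|3)=+1; (−1)^{6·0·1}·(+1)^0·(+1)^6 = +1.
v=17: a=17^-2·(≡13), b=17^0·(≡5) mod 17; (13|17)=+1, (5|17)=-1; (−1)^{-2·0·8}·(+1)^0·(-1)^-2 = +1.
|Ram(63085, 88711)| = 4, even; anisotropic at {11, 23, 29, 37}.

[11, 23, 29, 37]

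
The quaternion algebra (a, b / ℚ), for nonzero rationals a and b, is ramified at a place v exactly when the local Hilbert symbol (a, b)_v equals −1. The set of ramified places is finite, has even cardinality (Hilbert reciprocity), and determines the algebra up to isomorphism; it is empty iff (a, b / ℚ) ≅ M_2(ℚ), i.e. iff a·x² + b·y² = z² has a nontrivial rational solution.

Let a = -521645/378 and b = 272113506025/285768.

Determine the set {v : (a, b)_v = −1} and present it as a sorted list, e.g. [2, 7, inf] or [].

[3, 5]

(a, b) ≡ (-210, 2) mod (ℚ^×)²; places V = {2, 3, 5, 7, 17, 19, ∞}.
(a,b)_19: α=2, u≡10; β=4, v≡12 (mod 19); (10|19)=-1, (12|19)=-1; sign (−1)^0·-1^4·-1^2 = +1.
(a,b)_5: α=1, u≡2; β=2, v≡2 (mod 5); (2|5)=-1, (2|5)=-1; sign (−1)^0·-1^2·-1^1 = -1.
(a,b)_3: α=-3, u≡2; β=-6, v≡2 (mod 3); (2|3)=-1, (2|3)=-1; sign (−1)^0·-1^-6·-1^-3 = -1.
(a,b)_2: α=-1, β=-3; u≡7, v≡1 (mod 8); ε(u)ε(v)=1·0, αω(v)=-1·0, βω(u)=-3·0; sum ≡ 0  ⇒  +1.
(a,b)_17: α=2, u≡12; β=4, v≡4 (mod 17); (12|17)=-1, (4|17)=+1; sign (−1)^0·-1^4·+1^2 = +1.
(a,b)_7: α=-1, u≡6; β=-2, v≡4 (mod 7); (6|7)=-1, (4|7)=+1; sign (−1)^0·-1^-2·+1^-1 = +1.
(a,b)_∞: sgn(-210)=−, sgn(2)=+, so +1.
|Ram(-210, 2)| = 2, even; anisotropic at {3, 5}.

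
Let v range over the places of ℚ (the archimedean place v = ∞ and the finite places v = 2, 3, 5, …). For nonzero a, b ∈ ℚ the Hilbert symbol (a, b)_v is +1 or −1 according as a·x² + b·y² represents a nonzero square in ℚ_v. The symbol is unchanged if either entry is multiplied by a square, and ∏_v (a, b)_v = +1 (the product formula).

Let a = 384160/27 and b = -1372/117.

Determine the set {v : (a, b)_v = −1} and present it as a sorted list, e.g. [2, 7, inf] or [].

Mod squares: a ≡ 30, b ≡ -91. Check v ∈ {∞, 2, 3, 5, 7, 13}.
v=13: a=13^0·(≡10), b=13^-1·(≡5) mod 13; (10|13)=+1, (5|13)=-1; (−1)^{0·-1·6}·(+1)^-1·(-1)^0 = +1.
v=7: a=7^4·(≡1), b=7^3·(≡2) mod 7; (1|7)=+1, (2|7)=+1; (−1)^{4·3·3}·(+1)^3·(+1)^4 = +1.
v=3: a=3^-3·(≡1), b=3^-2·(≡2) mod 3; (1|3)=+1, (2|3)=-1; (−1)^{-3·-2·1}·(+1)^-2·(-1)^-3 = -1.
v=5: a=5^1·(≡1), b=5^0·(≡4) mod 5; (1|5)=+1, (4|5)=+1; (−1)^{1·0·2}·(+1)^0·(+1)^1 = +1.
v=2: v_2(a)=5, v_2(b)=2; units ≡ 7, 5 (mod 8); ε·ε+αω+βω = 1·0+5·1+2·0 ≡ 1  ⇒  (a,b)_2 = -1.
v=∞: 30 > 0 and -91 < 0  ⇒  (a,b)_∞ = +1.
Ram(30, -91) = {2, 3}; no ℚ_2-point on the conic.

[2, 3]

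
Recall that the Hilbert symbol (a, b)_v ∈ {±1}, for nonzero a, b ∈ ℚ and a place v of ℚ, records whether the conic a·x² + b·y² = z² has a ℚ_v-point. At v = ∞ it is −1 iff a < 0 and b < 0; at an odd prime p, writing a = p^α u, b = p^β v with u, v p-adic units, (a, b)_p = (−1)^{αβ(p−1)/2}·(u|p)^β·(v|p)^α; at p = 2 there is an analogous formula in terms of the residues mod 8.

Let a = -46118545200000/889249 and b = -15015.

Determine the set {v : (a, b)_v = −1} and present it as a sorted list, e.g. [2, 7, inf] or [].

(a, b) ≡ (-15470, -15015) mod (ℚ^×)²; places V = {2, 3, 5, 7, 11, 13, 17, 23, 41, ∞}.
(a,b)_3: α=2, u≡1; β=1, v≡2 (mod 3); (1|3)=+1, (2|3)=-1; sign (−1)^0·+1^1·-1^2 = +1.
(a,b)_7: α=3, u≡2; β=1, v≡4 (mod 7); (2|7)=+1, (4|7)=+1; sign (−1)^1·+1^1·+1^3 = -1.
(a,b)_41: α=-2, u≡17; β=0, v≡32 (mod 41); (17|41)=-1, (32|41)=+1; sign (−1)^0·-1^0·+1^-2 = +1.
(a,b)_2: α=7, β=0; u≡1, v≡1 (mod 8); ε(u)ε(v)=0·0, αω(v)=7·0, βω(u)=0·0; sum ≡ 0  ⇒  +1.
(a,b)_13: α=3, u≡11; β=1, v≡2 (mod 13); (11|13)=-1, (2|13)=-1; sign (−1)^0·-1^1·-1^3 = +1.
(a,b)_5: α=5, u≡4; β=1, v≡2 (mod 5); (4|5)=+1, (2|5)=-1; sign (−1)^0·+1^1·-1^5 = -1.
(a,b)_23: α=-2, u≡18; β=0, v≡4 (mod 23); (18|23)=+1, (4|23)=+1; sign (−1)^0·+1^0·+1^-2 = +1.
(a,b)_17: α=1, u≡2; β=0, v≡13 (mod 17); (2|17)=+1, (13|17)=+1; sign (−1)^0·+1^0·+1^1 = +1.
(a,b)_∞: sgn(-15470)=−, sgn(-15015)=−, so -1.
(a,b)_11: α=0, u≡10; β=1, v≡10 (mod 11); (10|11)=-1, (10|11)=-1; sign (−1)^0·-1^1·-1^0 = -1.
(-15470, -15015 / ℚ) ramifies at {5, 7, 11, ∞}: a division algebra.

[5, 7, 11, inf]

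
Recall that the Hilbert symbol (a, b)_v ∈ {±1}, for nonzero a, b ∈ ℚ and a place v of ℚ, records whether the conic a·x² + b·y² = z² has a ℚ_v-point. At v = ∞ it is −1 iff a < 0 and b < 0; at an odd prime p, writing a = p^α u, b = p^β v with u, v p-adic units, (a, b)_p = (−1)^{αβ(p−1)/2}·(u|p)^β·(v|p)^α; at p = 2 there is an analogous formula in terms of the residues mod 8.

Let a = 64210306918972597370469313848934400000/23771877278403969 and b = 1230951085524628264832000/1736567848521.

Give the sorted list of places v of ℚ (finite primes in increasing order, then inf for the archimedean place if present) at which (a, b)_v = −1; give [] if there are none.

[5, 19]

Mod squares: a ≡ 665, b ≡ 155. Check v ∈ {∞, 2, 3, 5, 7, 11, 13, 17, 19, 23, 29, 31, 37}.
v=3: a=3^-14·(≡2), b=3^-10·(≡2) mod 3; (2|3)=-1, (2|3)=-1; (−1)^{-14·-10·1}·(-1)^-10·(-1)^-14 = +1.
v=5: a=5^5·(≡2), b=5^3·(≡1) mod 5; (2|5)=-1, (1|5)=+1; (−1)^{5·3·2}·(-1)^3·(+1)^5 = -1.
v=29: a=29^-2·(≡8), b=29^-2·(≡27) mod 29; (8|29)=-1, (27|29)=-1; (−1)^{-2·-2·14}·(-1)^-2·(-1)^-2 = +1.
v=∞: 665 > 0 and 155 > 0  ⇒  (a,b)_∞ = +1.
v=2: v_2(a)=20, v_2(b)=10; units ≡ 1, 3 (mod 8); ε·ε+αω+βω = 0·1+20·1+10·0 ≡ 0  ⇒  (a,b)_2 = +1.
v=7: a=7^5·(≡4), b=7^4·(≡1) mod 7; (4|7)=+1, (1|7)=+1; (−1)^{5·4·3}·(+1)^4·(+1)^5 = +1.
v=31: a=31^2·(≡7), b=31^1·(≡10) mod 31; (7|31)=+1, (10|31)=+1; (−1)^{2·1·15}·(+1)^1·(+1)^2 = +1.
v=11: a=11^-2·(≡5), b=11^-2·(≡5) mod 11; (5|11)=+1, (5|11)=+1; (−1)^{-2·-2·5}·(+1)^-2·(+1)^-2 = +1.
v=17: a=17^-2·(≡9), b=17^-2·(≡16) mod 17; (9|17)=+1, (16|17)=+1; (−1)^{-2·-2·8}·(+1)^-2·(+1)^-2 = +1.
v=13: a=13^-2·(≡5), b=13^0·(≡9) mod 13; (5|13)=-1, (9|13)=+1; (−1)^{-2·0·6}·(-1)^0·(+1)^-2 = +1.
v=19: a=19^7·(≡4), b=19^4·(≡2) mod 19; (4|19)=+1, (2|19)=-1; (−1)^{7·4·9}·(+1)^4·(-1)^7 = -1.
v=37: a=37^6·(≡30), b=37^4·(≡25) mod 37; (30|37)=+1, (25|37)=+1; (−1)^{6·4·18}·(+1)^4·(+1)^6 = +1.
v=23: a=23^2·(≡7), b=23^2·(≡14) mod 23; (7|23)=-1, (14|23)=-1; (−1)^{2·2·11}·(-1)^2·(-1)^2 = +1.
Ram(665, 155) = {5, 19}; no ℚ_5-point on the conic.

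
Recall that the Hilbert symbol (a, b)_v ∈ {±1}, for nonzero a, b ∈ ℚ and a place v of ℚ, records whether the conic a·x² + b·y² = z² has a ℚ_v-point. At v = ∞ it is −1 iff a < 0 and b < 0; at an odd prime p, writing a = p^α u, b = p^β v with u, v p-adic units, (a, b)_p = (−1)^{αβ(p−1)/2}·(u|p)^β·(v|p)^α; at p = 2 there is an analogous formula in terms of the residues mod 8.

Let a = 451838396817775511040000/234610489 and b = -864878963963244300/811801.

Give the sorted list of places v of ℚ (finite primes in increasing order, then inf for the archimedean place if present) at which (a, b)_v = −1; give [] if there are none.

[]

(a, b) ≡ (399, -203) mod (ℚ^×)²; places V = {2, 3, 5, 7, 17, 19, 29, 41, 53, ∞}.
(a,b)_41: α=2, u≡11; β=2, v≡21 (mod 41); (11|41)=-1, (21|41)=+1; sign (−1)^0·-1^2·+1^2 = +1.
(a,b)_7: α=5, u≡4; β=5, v≡3 (mod 7); (4|7)=+1, (3|7)=-1; sign (−1)^1·+1^5·-1^5 = +1.
(a,b)_3: α=1, u≡1; β=4, v≡1 (mod 3); (1|3)=+1, (1|3)=+1; sign (−1)^0·+1^4·+1^1 = +1.
(a,b)_17: α=-4, u≡2; β=-2, v≡16 (mod 17); (2|17)=+1, (16|17)=+1; sign (−1)^0·+1^-2·+1^-4 = +1.
(a,b)_19: α=5, u≡18; β=4, v≡1 (mod 19); (18|19)=-1, (1|19)=+1; sign (−1)^0·-1^4·+1^5 = +1.
(a,b)_2: α=12, β=2; u≡7, v≡5 (mod 8); ε(u)ε(v)=1·0, αω(v)=12·1, βω(u)=2·0; sum ≡ 0  ⇒  +1.
(a,b)_29: α=2, u≡7; β=1, v≡23 (mod 29); (7|29)=+1, (23|29)=+1; sign (−1)^0·+1^1·+1^2 = +1.
(a,b)_5: α=4, u≡1; β=2, v≡3 (mod 5); (1|5)=+1, (3|5)=-1; sign (−1)^0·+1^2·-1^4 = +1.
(a,b)_∞: sgn(399)=+, sgn(-203)=−, so +1.
(a,b)_53: α=-2, u≡25; β=-2, v≡16 (mod 53); (25|53)=+1, (16|53)=+1; sign (−1)^0·+1^-2·+1^-2 = +1.
Ram(a, b) = ∅: the form 399·x² + -203·y² − z² is isotropic over every ℚ_v, so by Hasse–Minkowski it is isotropic over ℚ.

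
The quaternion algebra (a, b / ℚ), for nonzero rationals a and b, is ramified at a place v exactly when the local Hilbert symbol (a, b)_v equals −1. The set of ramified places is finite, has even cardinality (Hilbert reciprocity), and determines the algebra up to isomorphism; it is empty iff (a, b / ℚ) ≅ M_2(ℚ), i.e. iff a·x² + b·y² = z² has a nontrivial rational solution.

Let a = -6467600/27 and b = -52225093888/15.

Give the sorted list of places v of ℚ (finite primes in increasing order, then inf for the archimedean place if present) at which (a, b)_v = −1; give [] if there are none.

Mod squares: a ≡ -48507, b ≡ -2235255. Check v ∈ {∞, 2, 3, 5, 11, 19, 23, 31, 37}.
v=11: a=11^0·(≡3), b=11^1·(≡5) mod 11; (3|11)=+1, (5|11)=+1; (−1)^{0·1·5}·(+1)^1·(+1)^0 = +1.
v=19: a=19^1·(≡10), b=19^1·(≡10) mod 19; (10|19)=-1, (10|19)=-1; (−1)^{1·1·9}·(-1)^1·(-1)^1 = -1.
v=2: v_2(a)=4, v_2(b)=8; units ≡ 5, 1 (mod 8); ε·ε+αω+βω = 0·0+4·0+8·1 ≡ 0  ⇒  (a,b)_2 = +1.
v=5: a=5^2·(≡3), b=5^-1·(≡4) mod 5; (3|5)=-1, (4|5)=+1; (−1)^{2·-1·2}·(-1)^-1·(+1)^2 = -1.
v=31: a=31^0·(≡2), b=31^1·(≡5) mod 31; (2|31)=+1, (5|31)=+1; (−1)^{0·1·15}·(+1)^1·(+1)^0 = +1.
v=23: a=23^1·(≡11), b=23^1·(≡3) mod 23; (11|23)=-1, (3|23)=+1; (−1)^{1·1·11}·(-1)^1·(+1)^1 = +1.
v=∞: -48507 < 0 and -2235255 < 0  ⇒  (a,b)_∞ = -1.
v=37: a=37^1·(≡16), b=37^2·(≡11) mod 37; (16|37)=+1, (11|37)=+1; (−1)^{1·2·18}·(+1)^2·(+1)^1 = +1.
v=3: a=3^-3·(≡1), b=3^-1·(≡1) mod 3; (1|3)=+1, (1|3)=+1; (−1)^{-3·-1·1}·(+1)^-1·(+1)^-3 = -1.
Ram(-48507, -2235255) = {3, 5, 19, ∞}; no ℚ_3-point on the conic.

[3, 5, 19, inf]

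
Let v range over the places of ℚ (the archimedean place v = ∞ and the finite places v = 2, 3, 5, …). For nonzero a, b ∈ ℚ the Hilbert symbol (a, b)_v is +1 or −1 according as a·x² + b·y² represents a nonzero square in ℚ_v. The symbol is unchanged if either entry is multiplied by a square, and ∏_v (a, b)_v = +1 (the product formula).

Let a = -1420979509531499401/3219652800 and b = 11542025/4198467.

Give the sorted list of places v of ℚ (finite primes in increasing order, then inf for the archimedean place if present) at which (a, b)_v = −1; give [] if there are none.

Mod squares: a ≡ -3, b ≡ 627. Check v ∈ {∞, 2, 3, 5, 7, 11, 13, 19, 29, 43, 47}.
v=43: a=43^6·(≡38), b=43^0·(≡25) mod 43; (38|43)=+1, (25|43)=+1; (−1)^{6·0·21}·(+1)^0·(+1)^6 = +1.
v=29: a=29^2·(≡2), b=29^0·(≡15) mod 29; (2|29)=-1, (15|29)=-1; (−1)^{2·0·14}·(-1)^0·(-1)^2 = +1.
v=13: a=13^-2·(≡3), b=13^-4·(≡10) mod 13; (3|13)=+1, (10|13)=+1; (−1)^{-2·-4·6}·(+1)^-4·(+1)^-2 = +1.
v=19: a=19^0·(≡1), b=19^1·(≡12) mod 19; (1|19)=+1, (12|19)=-1; (−1)^{0·1·9}·(+1)^1·(-1)^0 = +1.
v=47: a=47^2·(≡33), b=47^2·(≡2) mod 47; (33|47)=-1, (2|47)=+1; (−1)^{2·2·23}·(-1)^2·(+1)^2 = +1.
v=∞: -3 < 0 and 627 > 0  ⇒  (a,b)_∞ = +1.
v=7: a=7^-2·(≡1), b=7^-2·(≡4) mod 7; (1|7)=+1, (4|7)=+1; (−1)^{-2·-2·3}·(+1)^-2·(+1)^-2 = +1.
v=11: a=11^2·(≡10), b=11^1·(≡2) mod 11; (10|11)=-1, (2|11)=-1; (−1)^{2·1·5}·(-1)^1·(-1)^2 = -1.
v=5: a=5^-2·(≡2), b=5^2·(≡3) mod 5; (2|5)=-1, (3|5)=-1; (−1)^{-2·2·2}·(-1)^2·(-1)^-2 = +1.
v=3: a=3^-5·(≡2), b=3^-1·(≡2) mod 3; (2|3)=-1, (2|3)=-1; (−1)^{-5·-1·1}·(-1)^-1·(-1)^-5 = -1.
v=2: v_2(a)=-6, v_2(b)=0; units ≡ 5, 3 (mod 8); ε·ε+αω+βω = 0·1+-6·1+0·1 ≡ 0  ⇒  (a,b)_2 = +1.
|Ram(-3, 627)| = 2, even; anisotropic at {3, 11}.

[3, 11]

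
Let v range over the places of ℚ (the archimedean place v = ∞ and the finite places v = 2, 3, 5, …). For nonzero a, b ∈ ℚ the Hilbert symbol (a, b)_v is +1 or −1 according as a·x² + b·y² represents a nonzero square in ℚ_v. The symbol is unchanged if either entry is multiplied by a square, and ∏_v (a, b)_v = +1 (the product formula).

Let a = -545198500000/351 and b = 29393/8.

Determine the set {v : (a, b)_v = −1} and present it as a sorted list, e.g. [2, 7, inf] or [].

Mod squares: a ≡ -6006, b ≡ 58786. Check v ∈ {∞, 2, 3, 5, 7, 11, 13, 17, 19}.
v=19: a=19^0·(≡9), b=19^1·(≡1) mod 19; (9|19)=+1, (1|19)=+1; (−1)^{0·1·9}·(+1)^1·(+1)^0 = +1.
v=∞: -6006 < 0 and 58786 > 0  ⇒  (a,b)_∞ = +1.
v=7: a=7^3·(≡3), b=7^1·(≡6) mod 7; (3|7)=-1, (6|7)=-1; (−1)^{3·1·3}·(-1)^1·(-1)^3 = -1.
v=3: a=3^-3·(≡2), b=3^0·(≡1) mod 3; (2|3)=-1, (1|3)=+1; (−1)^{-3·0·1}·(-1)^0·(+1)^-3 = +1.
v=17: a=17^2·(≡12), b=17^1·(≡10) mod 17; (12|17)=-1, (10|17)=-1; (−1)^{2·1·8}·(-1)^1·(-1)^2 = -1.
v=5: a=5^6·(≡1), b=5^0·(≡1) mod 5; (1|5)=+1, (1|5)=+1; (−1)^{6·0·2}·(+1)^0·(+1)^6 = +1.
v=2: v_2(a)=5, v_2(b)=-3; units ≡ 5, 1 (mod 8); ε·ε+αω+βω = 0·0+5·0+-3·1 ≡ 1  ⇒  (a,b)_2 = -1.
v=11: a=11^1·(≡3), b=11^0·(≡7) mod 11; (3|11)=+1, (7|11)=-1; (−1)^{1·0·5}·(+1)^0·(-1)^1 = -1.
v=13: a=13^-1·(≡2), b=13^1·(≡8) mod 13; (2|13)=-1, (8|13)=-1; (−1)^{-1·1·6}·(-1)^1·(-1)^-1 = +1.
|Ram(-6006, 58786)| = 4, even; anisotropic at {2, 7, 11, 17}.

[2, 7, 11, 17]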